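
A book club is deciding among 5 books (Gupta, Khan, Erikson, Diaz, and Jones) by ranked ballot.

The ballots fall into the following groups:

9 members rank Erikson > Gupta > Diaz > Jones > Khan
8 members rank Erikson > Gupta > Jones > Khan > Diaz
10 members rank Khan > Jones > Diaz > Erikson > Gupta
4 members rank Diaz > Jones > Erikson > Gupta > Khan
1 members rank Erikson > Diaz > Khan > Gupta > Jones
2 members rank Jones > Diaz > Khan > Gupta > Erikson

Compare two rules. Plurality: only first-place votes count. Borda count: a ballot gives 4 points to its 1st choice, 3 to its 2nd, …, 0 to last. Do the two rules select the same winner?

Yes

Plurality first-place counts: Gupta 0, Khan 10, Erikson 18, Diaz 4, Jones 2 → Erikson.
Borda totals: Gupta 58, Khan 54, Erikson 90, Diaz 63, Jones 75 → Erikson.
The two rules agree on Erikson.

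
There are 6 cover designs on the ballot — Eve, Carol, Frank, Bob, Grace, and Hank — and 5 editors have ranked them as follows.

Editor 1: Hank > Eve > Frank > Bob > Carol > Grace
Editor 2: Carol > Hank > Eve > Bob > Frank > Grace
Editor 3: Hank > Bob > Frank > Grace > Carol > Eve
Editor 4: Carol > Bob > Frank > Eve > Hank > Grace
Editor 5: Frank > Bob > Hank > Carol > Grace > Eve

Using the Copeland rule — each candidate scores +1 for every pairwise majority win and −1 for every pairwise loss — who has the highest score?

Pairwise results:
  Eve vs Carol: Carol wins 4–1.
  Eve vs Frank: Frank wins 3–2.
  Eve vs Bob: Bob wins 3–2.
  Eve vs Grace: Eve wins 3–2.
  Eve vs Hank: Hank wins 4–1.
  Carol vs Frank: Frank wins 3–2.
  Carol vs Bob: Bob wins 3–2.
  Carol vs Grace: Carol wins 4–1.
  Carol vs Hank: Hank wins 3–2.
  Frank vs Bob: Bob wins 3–2.
  Frank vs Grace: Frank wins 5–0.
  Frank vs Hank: Hank wins 3–2.
  Bob vs Grace: Bob wins 5–0.
  Bob vs Hank: Hank wins 3–2.
  Grace vs Hank: Hank wins 5–0.
Copeland scores (wins − losses):
  Eve: 1 − 4 = -3
  Carol: 2 − 3 = -1
  Frank: 3 − 2 = 1
  Bob: 4 − 1 = 3
  Grace: 0 − 5 = -5
  Hank: 5 − 0 = 5
Hank has the best Copeland score.

Hank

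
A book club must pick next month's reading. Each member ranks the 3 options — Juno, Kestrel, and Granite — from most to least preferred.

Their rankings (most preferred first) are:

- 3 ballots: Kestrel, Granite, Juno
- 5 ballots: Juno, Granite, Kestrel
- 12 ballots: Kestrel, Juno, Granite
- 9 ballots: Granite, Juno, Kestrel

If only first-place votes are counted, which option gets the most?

First-place vote totals:
  Juno: 5
  Kestrel: 15
  Granite: 9
Kestrel has the most first-place votes.

Kestrel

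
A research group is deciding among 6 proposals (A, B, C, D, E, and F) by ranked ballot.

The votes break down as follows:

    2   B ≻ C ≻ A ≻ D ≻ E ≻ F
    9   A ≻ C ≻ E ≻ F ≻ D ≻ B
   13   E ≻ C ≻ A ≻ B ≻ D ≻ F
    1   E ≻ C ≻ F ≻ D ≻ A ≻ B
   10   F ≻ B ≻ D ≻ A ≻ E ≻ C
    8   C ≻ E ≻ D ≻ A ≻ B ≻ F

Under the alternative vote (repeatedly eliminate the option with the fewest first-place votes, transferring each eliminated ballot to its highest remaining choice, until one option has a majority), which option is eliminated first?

D

Round 1: E 14, F 10, A 9, C 8, B 2, D 0. D has the fewest and is eliminated.
Round 2: E 14, F 10, A 9, C 8, B 2. B has the fewest and is eliminated.
Round 3: E 14, C 10, F 10, A 9. A has the fewest and is eliminated.
Round 4: C 19, E 14, F 10. F has the fewest and is eliminated.
Round 5: E 24, C 19. E has a majority.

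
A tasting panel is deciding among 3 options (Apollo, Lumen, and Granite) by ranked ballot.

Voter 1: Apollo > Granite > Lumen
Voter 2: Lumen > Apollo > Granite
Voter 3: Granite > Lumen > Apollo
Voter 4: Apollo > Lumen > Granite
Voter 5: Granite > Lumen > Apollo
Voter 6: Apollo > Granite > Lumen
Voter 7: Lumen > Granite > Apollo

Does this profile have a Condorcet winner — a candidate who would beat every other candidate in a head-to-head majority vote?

Head-to-head results (7 voters total):
Apollo vs Lumen: Lumen wins 4–3.
Apollo vs Granite: Apollo wins 4–3.
Lumen vs Granite: Granite wins 4–3.
No candidate beats all others: Apollo beats Granite beats Lumen beats Apollo, a majority cycle.

No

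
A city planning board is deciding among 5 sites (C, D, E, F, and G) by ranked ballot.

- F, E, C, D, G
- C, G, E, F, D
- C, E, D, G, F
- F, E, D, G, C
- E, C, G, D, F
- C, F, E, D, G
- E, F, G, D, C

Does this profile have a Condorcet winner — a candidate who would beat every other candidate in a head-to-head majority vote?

Yes

Head-to-head results (7 voters total):
C vs D: C wins 5–2.
C vs E: E wins 4–3.
C vs F: C wins 4–3.
C vs G: C wins 5–2.
D vs E: E wins 7–0.
D vs F: F wins 5–2.
D vs G: D wins 4–3.
E vs F: E wins 4–3.
E vs G: E wins 6–1.
F vs G: F wins 4–3.
E beats each rival — C (4–3), D (7–0), F (4–3), G (6–1) — so E is the Condorcet winner.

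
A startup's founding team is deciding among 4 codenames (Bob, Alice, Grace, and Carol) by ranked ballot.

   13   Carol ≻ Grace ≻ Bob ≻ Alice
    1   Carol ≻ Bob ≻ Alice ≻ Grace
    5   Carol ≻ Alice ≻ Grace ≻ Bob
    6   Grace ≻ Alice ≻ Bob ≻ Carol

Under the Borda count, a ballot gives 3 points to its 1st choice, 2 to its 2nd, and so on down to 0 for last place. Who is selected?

Carol

Borda scores:
  Bob: 13·1 + 2 + 5·0 + 6·1 = 21
  Alice: 13·0 + 1 + 5·2 + 6·2 = 23
  Grace: 13·2 + 0 + 5·1 + 6·3 = 49
  Carol: 13·3 + 3 + 5·3 + 6·0 = 57
Carol has the highest total.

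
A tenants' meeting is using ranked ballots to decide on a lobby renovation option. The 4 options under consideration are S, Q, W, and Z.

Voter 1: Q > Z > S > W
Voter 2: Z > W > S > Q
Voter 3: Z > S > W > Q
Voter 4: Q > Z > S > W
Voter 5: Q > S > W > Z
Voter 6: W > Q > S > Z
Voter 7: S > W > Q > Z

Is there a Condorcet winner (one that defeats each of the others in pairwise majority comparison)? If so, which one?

None — there is no Condorcet winner

Head-to-head results (7 voters total):
S vs Q: Q wins 4–3.
S vs W: S wins 5–2.
S vs Z: Z wins 4–3.
Q vs W: W wins 4–3.
Q vs Z: Q wins 5–2.
W vs Z: Z wins 4–3.
No candidate beats all others: S beats W beats Q beats S, a majority cycle.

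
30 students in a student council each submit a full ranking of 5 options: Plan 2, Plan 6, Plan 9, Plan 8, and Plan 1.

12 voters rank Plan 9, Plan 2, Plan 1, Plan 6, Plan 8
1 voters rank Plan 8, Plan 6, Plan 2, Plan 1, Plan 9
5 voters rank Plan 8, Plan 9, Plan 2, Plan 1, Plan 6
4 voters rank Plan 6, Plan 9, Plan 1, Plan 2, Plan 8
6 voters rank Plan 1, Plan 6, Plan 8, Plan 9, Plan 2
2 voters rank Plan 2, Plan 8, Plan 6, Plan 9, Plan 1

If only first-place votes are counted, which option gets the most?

First-place vote totals:
  Plan 2: 2
  Plan 6: 4
  Plan 9: 12
  Plan 8: 6
  Plan 1: 6
Plan 9 has the most first-place votes.

Plan 9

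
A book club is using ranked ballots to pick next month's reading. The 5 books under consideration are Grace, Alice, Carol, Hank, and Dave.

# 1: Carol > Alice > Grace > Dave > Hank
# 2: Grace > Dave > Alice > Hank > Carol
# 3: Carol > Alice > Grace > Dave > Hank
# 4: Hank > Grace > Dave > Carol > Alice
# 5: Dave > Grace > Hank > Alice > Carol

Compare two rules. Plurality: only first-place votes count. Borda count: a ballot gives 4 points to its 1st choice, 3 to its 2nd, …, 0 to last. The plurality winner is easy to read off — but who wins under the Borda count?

Grace

Plurality first-place counts: Grace 1, Alice 0, Carol 2, Hank 1, Dave 1 → Carol.
Borda totals: Grace 14, Alice 9, Carol 9, Hank 7, Dave 11 → Grace.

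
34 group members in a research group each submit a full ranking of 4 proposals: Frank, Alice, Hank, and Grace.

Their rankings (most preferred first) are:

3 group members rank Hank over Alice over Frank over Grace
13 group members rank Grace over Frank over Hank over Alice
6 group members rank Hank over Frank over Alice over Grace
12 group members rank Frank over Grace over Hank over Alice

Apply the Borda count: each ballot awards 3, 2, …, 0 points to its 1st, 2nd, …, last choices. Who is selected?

Frank

Borda scores:
  Frank: 3·1 + 13·2 + 6·2 + 12·3 = 77
  Alice: 3·2 + 13·0 + 6·1 + 12·0 = 12
  Hank: 3·3 + 13·1 + 6·3 + 12·1 = 52
  Grace: 3·0 + 13·3 + 6·0 + 12·2 = 63
Frank has the highest total.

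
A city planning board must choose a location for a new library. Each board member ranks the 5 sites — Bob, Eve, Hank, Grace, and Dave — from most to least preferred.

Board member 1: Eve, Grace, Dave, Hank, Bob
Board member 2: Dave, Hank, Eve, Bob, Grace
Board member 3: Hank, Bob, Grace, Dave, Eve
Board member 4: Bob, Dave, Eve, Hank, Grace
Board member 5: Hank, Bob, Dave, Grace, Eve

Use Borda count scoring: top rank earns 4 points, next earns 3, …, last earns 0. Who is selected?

Borda scores:
  Bob: 0 + 1 + 3 + 4 + 3 = 11
  Eve: 4 + 2 + 0 + 2 + 0 = 8
  Hank: 1 + 3 + 4 + 1 + 4 = 13
  Grace: 3 + 0 + 2 + 0 + 1 = 6
  Dave: 2 + 4 + 1 + 3 + 2 = 12
Hank has the highest total.

Hank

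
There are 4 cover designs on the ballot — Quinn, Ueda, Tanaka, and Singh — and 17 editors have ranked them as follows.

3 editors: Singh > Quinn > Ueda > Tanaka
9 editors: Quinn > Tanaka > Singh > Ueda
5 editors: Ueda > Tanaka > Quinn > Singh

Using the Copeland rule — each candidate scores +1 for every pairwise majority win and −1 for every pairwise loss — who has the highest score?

Pairwise results:
  Quinn vs Ueda: Quinn wins 12–5.
  Quinn vs Tanaka: Quinn wins 12–5.
  Quinn vs Singh: Quinn wins 14–3.
  Ueda vs Tanaka: Tanaka wins 9–8.
  Ueda vs Singh: Singh wins 12–5.
  Tanaka vs Singh: Tanaka wins 14–3.
Copeland scores (wins − losses):
  Quinn: 3 − 0 = 3
  Ueda: 0 − 3 = -3
  Tanaka: 2 − 1 = 1
  Singh: 1 − 2 = -1
Quinn has the best Copeland score.

Quinn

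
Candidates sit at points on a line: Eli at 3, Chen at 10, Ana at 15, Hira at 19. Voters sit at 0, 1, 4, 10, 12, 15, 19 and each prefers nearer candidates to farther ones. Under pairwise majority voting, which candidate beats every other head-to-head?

With single-peaked preferences on a line, the Condorcet winner is the candidate closest to the median voter.
The median voter (position 10) is closest to Chen at 10.
Check: Chen vs Ana — voters closer to Chen: 5 of 7.

Chen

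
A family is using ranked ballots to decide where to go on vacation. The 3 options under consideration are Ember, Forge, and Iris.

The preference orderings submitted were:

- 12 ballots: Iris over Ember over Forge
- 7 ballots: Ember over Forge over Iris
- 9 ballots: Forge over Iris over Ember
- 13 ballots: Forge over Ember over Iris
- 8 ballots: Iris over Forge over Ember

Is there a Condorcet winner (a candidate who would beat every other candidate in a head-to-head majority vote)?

Yes

Head-to-head results (49 voters total):
Ember vs Forge: Forge wins 30–19.
Ember vs Iris: Iris wins 29–20.
Forge vs Iris: Forge wins 29–20.
Forge beats each rival — Ember (30–19), Iris (29–20) — so Forge is the Condorcet winner.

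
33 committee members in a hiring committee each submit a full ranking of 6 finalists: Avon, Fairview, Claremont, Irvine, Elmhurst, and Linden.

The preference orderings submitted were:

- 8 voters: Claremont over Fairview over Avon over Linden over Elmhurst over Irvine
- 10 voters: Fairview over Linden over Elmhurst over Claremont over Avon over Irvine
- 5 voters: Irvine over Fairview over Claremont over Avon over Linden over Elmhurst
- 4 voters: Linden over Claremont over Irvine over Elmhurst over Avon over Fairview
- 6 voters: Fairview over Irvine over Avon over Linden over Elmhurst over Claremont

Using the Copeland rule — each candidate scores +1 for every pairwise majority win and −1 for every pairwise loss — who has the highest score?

Pairwise results:
  Avon vs Fairview: Fairview wins 29–4.
  Avon vs Claremont: Claremont wins 27–6.
  Avon vs Irvine: Avon wins 18–15.
  Avon vs Elmhurst: Avon wins 19–14.
  Avon vs Linden: Avon wins 19–14.
  Fairview vs Claremont: Fairview wins 21–12.
  Fairview vs Irvine: Fairview wins 24–9.
  Fairview vs Elmhurst: Fairview wins 29–4.
  Fairview vs Linden: Fairview wins 29–4.
  Claremont vs Irvine: Claremont wins 22–11.
  Claremont vs Elmhurst: Claremont wins 17–16.
  Claremont vs Linden: Linden wins 20–13.
  Irvine vs Elmhurst: Elmhurst wins 18–15.
  Irvine vs Linden: Linden wins 22–11.
  Elmhurst vs Linden: Linden wins 33–0.
Copeland scores (wins − losses):
  Avon: 3 − 2 = 1
  Fairview: 5 − 0 = 5
  Claremont: 3 − 2 = 1
  Irvine: 0 − 5 = -5
  Elmhurst: 1 − 4 = -3
  Linden: 3 − 2 = 1
Fairview has the best Copeland score.

Fairview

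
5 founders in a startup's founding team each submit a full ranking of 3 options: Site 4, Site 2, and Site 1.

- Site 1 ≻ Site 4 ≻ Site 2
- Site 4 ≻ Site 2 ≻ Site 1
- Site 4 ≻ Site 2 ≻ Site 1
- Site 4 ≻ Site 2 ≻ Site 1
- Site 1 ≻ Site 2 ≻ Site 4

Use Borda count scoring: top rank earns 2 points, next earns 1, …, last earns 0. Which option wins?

Site 4

Borda scores:
  Site 4: 1 + 2 + 2 + 2 + 0 = 7
  Site 2: 0 + 1 + 1 + 1 + 1 = 4
  Site 1: 2 + 0 + 0 + 0 + 2 = 4
Site 4 has the highest total.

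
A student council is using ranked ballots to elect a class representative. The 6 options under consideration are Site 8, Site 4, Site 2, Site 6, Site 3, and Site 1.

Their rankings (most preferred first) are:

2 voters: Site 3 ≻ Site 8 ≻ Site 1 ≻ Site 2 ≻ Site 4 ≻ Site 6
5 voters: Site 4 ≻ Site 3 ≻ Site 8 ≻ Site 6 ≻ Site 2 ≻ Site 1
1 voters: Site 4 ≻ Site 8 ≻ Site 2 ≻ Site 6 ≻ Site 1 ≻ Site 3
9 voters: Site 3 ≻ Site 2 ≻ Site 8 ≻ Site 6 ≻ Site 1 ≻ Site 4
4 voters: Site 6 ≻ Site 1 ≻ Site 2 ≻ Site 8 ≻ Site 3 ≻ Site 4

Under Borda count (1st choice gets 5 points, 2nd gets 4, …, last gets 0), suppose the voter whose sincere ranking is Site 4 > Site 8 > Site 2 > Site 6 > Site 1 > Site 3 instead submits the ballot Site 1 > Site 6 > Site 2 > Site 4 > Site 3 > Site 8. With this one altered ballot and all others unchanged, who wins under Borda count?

Borda totals with the altered ballot: Site 8 58, Site 4 29, Site 2 60, Site 6 52, Site 3 80, Site 1 36.
The winner is unchanged: still Site 3.

Site 3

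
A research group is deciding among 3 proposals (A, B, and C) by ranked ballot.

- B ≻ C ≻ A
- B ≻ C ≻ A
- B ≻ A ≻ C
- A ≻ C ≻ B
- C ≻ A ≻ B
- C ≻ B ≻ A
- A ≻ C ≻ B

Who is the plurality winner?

B

First-place vote totals:
  A: 2
  B: 3
  C: 2
B has the most first-place votes.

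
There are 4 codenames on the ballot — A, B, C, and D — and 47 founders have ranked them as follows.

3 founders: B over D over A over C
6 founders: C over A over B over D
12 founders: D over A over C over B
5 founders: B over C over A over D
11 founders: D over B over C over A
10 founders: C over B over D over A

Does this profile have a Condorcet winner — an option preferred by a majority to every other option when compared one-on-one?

No

Head-to-head results (47 voters total):
A vs B: B wins 29–18.
A vs C: C wins 32–15.
A vs D: D wins 36–11.
B vs C: C wins 28–19.
B vs D: B wins 24–23.
C vs D: D wins 26–21.
No candidate beats all others: B beats D beats C beats B, a majority cycle.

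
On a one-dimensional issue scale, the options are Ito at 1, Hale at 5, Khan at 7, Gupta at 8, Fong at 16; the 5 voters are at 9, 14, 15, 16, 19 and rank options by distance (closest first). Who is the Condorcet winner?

With single-peaked preferences on a line, the Condorcet winner is the candidate closest to the median voter.
The median voter (position 15) is closest to Fong at 16.
Check: Fong vs Khan — voters closer to Fong: 4 of 5.

Fong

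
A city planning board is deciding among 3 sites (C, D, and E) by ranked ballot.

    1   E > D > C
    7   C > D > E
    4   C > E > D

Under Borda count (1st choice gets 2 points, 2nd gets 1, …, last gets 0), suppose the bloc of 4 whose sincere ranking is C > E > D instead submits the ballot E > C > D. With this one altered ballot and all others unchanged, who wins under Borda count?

Borda totals with the altered ballot: C 18, D 8, E 10.
The winner is unchanged: still C.

C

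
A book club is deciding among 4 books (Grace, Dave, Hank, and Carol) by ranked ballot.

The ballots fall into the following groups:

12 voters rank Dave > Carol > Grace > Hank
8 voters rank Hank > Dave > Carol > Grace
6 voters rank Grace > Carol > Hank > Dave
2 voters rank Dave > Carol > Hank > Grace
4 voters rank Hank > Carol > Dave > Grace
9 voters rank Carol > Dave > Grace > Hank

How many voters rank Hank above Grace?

14

Ballots ranking Hank above Grace: 8+2+4 = 14.
Ballots ranking Grace above Hank: 12+6+9 = 27.
So 14 of 41 voters prefer Hank to Grace.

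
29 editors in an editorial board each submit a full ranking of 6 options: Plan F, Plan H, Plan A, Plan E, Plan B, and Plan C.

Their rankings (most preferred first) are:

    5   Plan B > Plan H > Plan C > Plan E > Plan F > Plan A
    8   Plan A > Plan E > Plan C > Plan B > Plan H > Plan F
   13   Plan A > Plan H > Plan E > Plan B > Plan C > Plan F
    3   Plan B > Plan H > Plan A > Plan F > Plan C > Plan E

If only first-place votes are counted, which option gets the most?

Plan A

First-place vote totals:
  Plan F: 0
  Plan H: 0
  Plan A: 21
  Plan E: 0
  Plan B: 8
  Plan C: 0
Plan A has the most first-place votes.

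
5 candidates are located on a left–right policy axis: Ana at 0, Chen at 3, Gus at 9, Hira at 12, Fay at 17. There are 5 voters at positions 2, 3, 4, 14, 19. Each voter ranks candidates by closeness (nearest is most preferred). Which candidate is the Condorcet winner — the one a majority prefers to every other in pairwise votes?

With single-peaked preferences on a line, the Condorcet winner is the candidate closest to the median voter.
The median voter (position 4) is closest to Chen at 3.
Check: Chen vs Fay — voters closer to Chen: 3 of 5.

Chen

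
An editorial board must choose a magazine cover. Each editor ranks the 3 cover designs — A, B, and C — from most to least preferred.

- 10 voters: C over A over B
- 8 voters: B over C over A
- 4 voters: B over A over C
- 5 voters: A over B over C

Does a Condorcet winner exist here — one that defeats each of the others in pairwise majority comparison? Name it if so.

There is no Condorcet winner

Head-to-head results (27 voters total):
A vs B: A wins 15–12.
A vs C: C wins 18–9.
B vs C: B wins 17–10.
No candidate beats all others: A beats B beats C beats A, a majority cycle.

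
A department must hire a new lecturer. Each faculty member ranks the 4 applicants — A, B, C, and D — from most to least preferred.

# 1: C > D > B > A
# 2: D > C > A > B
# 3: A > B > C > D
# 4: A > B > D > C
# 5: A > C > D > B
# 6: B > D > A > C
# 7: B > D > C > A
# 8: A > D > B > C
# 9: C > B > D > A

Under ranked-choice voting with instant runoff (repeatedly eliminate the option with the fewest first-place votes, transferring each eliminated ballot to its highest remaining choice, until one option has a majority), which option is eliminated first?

D

Round 1: A 4, B 2, C 2, D 1. D has the fewest and is eliminated.
Round 2: A 4, C 3, B 2. B has the fewest and is eliminated.
Round 3: A 5, C 4. A has a majority.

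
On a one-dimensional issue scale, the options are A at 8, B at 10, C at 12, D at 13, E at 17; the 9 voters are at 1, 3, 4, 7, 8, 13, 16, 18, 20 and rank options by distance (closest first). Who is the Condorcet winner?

With single-peaked preferences on a line, the Condorcet winner is the candidate closest to the median voter.
The median voter (position 8) is closest to A at 8.
Check: A vs B — voters closer to A: 5 of 9.

A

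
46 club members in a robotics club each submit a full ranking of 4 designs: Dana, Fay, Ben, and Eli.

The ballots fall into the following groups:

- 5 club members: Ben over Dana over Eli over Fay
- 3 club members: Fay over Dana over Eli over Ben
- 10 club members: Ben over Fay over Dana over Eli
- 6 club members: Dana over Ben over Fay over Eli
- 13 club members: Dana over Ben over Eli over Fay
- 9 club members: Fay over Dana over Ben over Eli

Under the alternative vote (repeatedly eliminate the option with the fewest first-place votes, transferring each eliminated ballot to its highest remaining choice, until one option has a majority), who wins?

Round 1: Dana 19, Ben 15, Fay 12, Eli 0. Eli has the fewest and is eliminated.
Round 2: Dana 19, Ben 15, Fay 12. Fay has the fewest and is eliminated.
Round 3: Dana 31, Ben 15. Dana has a majority.

Dana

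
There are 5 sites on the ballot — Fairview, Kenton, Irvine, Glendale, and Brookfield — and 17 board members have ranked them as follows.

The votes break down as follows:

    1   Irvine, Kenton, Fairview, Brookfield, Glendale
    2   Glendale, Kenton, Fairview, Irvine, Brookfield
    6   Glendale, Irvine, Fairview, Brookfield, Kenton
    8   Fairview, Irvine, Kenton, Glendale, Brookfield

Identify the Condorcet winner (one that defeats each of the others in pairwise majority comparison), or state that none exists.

Fairview

Head-to-head results (17 voters total):
Fairview vs Kenton: Fairview wins 14–3.
Fairview vs Irvine: Fairview wins 10–7.
Fairview vs Glendale: Fairview wins 9–8.
Fairview vs Brookfield: Fairview wins 17–0.
Kenton vs Irvine: Irvine wins 15–2.
Kenton vs Glendale: Kenton wins 9–8.
Kenton vs Brookfield: Kenton wins 11–6.
Irvine vs Glendale: Irvine wins 9–8.
Irvine vs Brookfield: Irvine wins 17–0.
Glendale vs Brookfield: Glendale wins 16–1.
Fairview beats each rival — Kenton (14–3), Irvine (10–7), Glendale (9–8), Brookfield (17–0) — so Fairview is the Condorcet winner.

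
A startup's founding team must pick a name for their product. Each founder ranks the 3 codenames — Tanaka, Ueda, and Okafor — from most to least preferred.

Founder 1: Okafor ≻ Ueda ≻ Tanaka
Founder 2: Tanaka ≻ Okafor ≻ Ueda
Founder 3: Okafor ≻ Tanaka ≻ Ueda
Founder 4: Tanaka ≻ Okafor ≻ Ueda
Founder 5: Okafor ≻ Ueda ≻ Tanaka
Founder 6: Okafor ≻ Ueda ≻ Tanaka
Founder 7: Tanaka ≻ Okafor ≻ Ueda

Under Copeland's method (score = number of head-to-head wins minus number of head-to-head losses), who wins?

Pairwise results:
  Tanaka vs Ueda: Tanaka wins 4–3.
  Tanaka vs Okafor: Okafor wins 4–3.
  Ueda vs Okafor: Okafor wins 7–0.
Copeland scores (wins − losses):
  Tanaka: 1 − 1 = 0
  Ueda: 0 − 2 = -2
  Okafor: 2 − 0 = 2
Okafor has the best Copeland score.

Okafor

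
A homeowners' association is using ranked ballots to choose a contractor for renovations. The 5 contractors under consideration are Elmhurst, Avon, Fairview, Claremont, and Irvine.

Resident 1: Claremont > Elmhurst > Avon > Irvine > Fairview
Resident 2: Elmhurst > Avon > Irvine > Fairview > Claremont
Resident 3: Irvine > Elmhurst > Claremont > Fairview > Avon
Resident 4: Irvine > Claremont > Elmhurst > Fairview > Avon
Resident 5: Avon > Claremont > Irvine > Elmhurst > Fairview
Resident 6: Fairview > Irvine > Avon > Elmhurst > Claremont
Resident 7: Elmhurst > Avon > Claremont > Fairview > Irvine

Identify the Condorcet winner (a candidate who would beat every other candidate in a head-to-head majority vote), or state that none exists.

There is no Condorcet winner

Head-to-head results (7 voters total):
Elmhurst vs Avon: Elmhurst wins 5–2.
Elmhurst vs Fairview: Elmhurst wins 6–1.
Elmhurst vs Claremont: Elmhurst wins 4–3.
Elmhurst vs Irvine: Irvine wins 4–3.
Avon vs Fairview: Avon wins 4–3.
Avon vs Claremont: Avon wins 4–3.
Avon vs Irvine: Avon wins 4–3.
Fairview vs Claremont: Claremont wins 5–2.
Fairview vs Irvine: Irvine wins 5–2.
Claremont vs Irvine: Irvine wins 4–3.
No candidate beats all others: Elmhurst beats Avon beats Irvine beats Elmhurst, a majority cycle.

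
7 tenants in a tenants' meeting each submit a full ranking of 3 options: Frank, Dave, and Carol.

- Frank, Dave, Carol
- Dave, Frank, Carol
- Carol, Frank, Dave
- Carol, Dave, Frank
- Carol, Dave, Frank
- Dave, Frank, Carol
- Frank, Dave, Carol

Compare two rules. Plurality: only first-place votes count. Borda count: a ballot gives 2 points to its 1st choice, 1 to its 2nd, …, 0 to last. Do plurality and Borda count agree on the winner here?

Plurality first-place counts: Frank 2, Dave 2, Carol 3 → Carol.
Borda totals: Frank 7, Dave 8, Carol 6 → Dave.
The two rules disagree: plurality picks Carol, Borda picks Dave.

No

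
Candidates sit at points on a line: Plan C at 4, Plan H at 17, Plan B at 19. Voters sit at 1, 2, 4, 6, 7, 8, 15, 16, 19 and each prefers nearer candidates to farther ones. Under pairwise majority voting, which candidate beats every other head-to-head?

With single-peaked preferences on a line, the Condorcet winner is the candidate closest to the median voter.
The median voter (position 7) is closest to Plan C at 4.
Check: Plan C vs Plan B — voters closer to Plan C: 6 of 9.

Plan C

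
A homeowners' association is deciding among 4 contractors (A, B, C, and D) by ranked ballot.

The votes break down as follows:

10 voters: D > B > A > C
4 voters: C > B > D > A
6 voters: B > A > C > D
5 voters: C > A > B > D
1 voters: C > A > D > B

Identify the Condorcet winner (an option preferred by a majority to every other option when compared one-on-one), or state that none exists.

B

Head-to-head results (26 voters total):
A vs B: B wins 20–6.
A vs C: A wins 16–10.
A vs D: D wins 14–12.
B vs C: B wins 16–10.
B vs D: B wins 15–11.
C vs D: C wins 16–10.
B beats each rival — A (20–6), C (16–10), D (15–11) — so B is the Condorcet winner.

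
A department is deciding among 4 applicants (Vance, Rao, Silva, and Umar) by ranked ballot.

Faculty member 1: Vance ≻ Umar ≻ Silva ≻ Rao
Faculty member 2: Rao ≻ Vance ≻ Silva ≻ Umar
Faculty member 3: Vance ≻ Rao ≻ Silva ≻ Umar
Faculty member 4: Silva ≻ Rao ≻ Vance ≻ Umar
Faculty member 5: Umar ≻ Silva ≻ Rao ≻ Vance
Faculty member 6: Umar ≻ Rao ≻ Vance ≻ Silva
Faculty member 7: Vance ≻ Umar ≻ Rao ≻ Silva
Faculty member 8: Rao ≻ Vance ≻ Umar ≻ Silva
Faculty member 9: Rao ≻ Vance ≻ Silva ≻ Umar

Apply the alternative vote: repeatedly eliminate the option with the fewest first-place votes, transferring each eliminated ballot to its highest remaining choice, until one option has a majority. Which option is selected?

Round 1: Vance 3, Rao 3, Umar 2, Silva 1. Silva has the fewest and is eliminated.
Round 2: Rao 4, Vance 3, Umar 2. Umar has the fewest and is eliminated.
Round 3: Rao 6, Vance 3. Rao has a majority.

Rao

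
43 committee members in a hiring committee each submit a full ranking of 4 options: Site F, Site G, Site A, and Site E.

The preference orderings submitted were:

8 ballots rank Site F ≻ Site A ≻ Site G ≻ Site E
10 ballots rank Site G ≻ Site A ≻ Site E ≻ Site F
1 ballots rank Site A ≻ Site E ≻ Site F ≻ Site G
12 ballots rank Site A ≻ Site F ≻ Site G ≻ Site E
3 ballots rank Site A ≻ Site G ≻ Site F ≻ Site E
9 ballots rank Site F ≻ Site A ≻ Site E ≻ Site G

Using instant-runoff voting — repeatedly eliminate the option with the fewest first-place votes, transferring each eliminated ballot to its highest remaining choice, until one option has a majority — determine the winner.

Site A

Round 1: Site F 17, Site A 16, Site G 10, Site E 0. Site E has the fewest and is eliminated.
Round 2: Site F 17, Site A 16, Site G 10. Site G has the fewest and is eliminated.
Round 3: Site A 26, Site F 17. Site A has a majority.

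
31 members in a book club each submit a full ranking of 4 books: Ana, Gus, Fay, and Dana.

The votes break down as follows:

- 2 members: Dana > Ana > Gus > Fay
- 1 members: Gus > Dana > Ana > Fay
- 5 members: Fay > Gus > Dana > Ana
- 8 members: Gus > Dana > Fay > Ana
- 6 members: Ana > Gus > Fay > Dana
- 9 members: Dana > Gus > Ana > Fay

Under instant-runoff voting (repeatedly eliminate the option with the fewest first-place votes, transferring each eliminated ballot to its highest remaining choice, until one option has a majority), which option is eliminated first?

Fay

Round 1: Dana 11, Gus 9, Ana 6, Fay 5. Fay has the fewest and is eliminated.
Round 2: Gus 14, Dana 11, Ana 6. Ana has the fewest and is eliminated.
Round 3: Gus 20, Dana 11. Gus has a majority.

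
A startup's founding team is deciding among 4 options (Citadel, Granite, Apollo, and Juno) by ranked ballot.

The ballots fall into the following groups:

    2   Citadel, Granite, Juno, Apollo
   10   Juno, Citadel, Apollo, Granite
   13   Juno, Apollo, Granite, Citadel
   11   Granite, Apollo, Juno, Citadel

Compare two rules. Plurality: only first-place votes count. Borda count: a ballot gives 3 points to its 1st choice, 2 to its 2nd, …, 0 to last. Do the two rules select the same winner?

Yes

Plurality first-place counts: Citadel 2, Granite 11, Apollo 0, Juno 23 → Juno.
Borda totals: Citadel 26, Granite 50, Apollo 58, Juno 82 → Juno.
The two rules agree on Juno.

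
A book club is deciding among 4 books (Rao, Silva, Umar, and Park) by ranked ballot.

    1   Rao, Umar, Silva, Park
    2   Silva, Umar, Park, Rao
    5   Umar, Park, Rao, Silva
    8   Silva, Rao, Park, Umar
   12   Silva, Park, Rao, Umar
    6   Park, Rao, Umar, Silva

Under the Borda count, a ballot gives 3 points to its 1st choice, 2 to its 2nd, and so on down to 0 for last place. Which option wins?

Silva

Borda scores:
  Rao: 3 + 2·0 + 5·1 + 8·2 + 12·1 + 6·2 = 48
  Silva: 1 + 2·3 + 5·0 + 8·3 + 12·3 + 6·0 = 67
  Umar: 2 + 2·2 + 5·3 + 8·0 + 12·0 + 6·1 = 27
  Park: 0 + 2·1 + 5·2 + 8·1 + 12·2 + 6·3 = 62
Silva has the highest total.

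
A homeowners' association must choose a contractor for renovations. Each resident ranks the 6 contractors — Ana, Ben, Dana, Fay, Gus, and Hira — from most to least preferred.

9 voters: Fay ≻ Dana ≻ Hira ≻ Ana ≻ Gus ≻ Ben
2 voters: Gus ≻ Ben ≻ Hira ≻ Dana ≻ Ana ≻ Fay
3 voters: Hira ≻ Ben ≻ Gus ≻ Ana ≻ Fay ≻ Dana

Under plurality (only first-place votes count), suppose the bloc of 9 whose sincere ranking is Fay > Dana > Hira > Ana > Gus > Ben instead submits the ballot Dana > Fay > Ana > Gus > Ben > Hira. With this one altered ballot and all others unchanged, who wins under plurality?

Dana

First-place totals with the altered ballot: Ana 0, Ben 0, Dana 9, Fay 0, Gus 2, Hira 3.
The switch changes the winner from Fay to Dana.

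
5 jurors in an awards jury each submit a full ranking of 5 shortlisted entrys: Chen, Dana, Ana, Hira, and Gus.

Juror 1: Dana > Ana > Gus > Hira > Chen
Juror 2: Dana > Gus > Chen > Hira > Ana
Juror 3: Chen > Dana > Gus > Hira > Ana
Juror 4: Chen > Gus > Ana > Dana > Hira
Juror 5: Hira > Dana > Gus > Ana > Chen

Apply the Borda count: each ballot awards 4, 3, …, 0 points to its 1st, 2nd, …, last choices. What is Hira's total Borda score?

Borda scores:
  Chen: 0 + 2 + 4 + 4 + 0 = 10
  Dana: 4 + 4 + 3 + 1 + 3 = 15
  Ana: 3 + 0 + 0 + 2 + 1 = 6
  Hira: 1 + 1 + 1 + 0 + 4 = 7
  Gus: 2 + 3 + 2 + 3 + 2 = 12

7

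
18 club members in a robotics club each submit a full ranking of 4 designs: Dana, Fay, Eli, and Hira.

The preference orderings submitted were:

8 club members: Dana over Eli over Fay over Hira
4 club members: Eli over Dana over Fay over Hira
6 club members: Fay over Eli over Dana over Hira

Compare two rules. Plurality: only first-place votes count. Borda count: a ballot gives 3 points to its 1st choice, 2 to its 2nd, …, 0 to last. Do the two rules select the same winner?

No

Plurality first-place counts: Dana 8, Fay 6, Eli 4, Hira 0 → Dana.
Borda totals: Dana 38, Fay 30, Eli 40, Hira 0 → Eli.
The two rules disagree: plurality picks Dana, Borda picks Eli.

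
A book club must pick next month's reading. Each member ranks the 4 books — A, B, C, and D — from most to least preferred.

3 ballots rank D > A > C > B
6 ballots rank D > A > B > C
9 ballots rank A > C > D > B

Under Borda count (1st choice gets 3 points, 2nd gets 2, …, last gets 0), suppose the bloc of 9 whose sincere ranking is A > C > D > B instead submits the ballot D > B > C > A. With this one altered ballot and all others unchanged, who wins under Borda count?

D

Borda totals with the altered ballot: A 18, B 24, C 12, D 54.
The switch changes the winner from A to D.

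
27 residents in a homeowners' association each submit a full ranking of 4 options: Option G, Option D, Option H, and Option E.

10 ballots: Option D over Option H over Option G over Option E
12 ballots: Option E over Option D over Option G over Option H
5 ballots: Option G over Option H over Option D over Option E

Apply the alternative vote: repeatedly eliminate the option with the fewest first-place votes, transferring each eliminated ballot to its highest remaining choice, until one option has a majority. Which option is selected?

Round 1: Option E 12, Option D 10, Option G 5, Option H 0. Option H has the fewest and is eliminated.
Round 2: Option E 12, Option D 10, Option G 5. Option G has the fewest and is eliminated.
Round 3: Option D 15, Option E 12. Option D has a majority.

Option D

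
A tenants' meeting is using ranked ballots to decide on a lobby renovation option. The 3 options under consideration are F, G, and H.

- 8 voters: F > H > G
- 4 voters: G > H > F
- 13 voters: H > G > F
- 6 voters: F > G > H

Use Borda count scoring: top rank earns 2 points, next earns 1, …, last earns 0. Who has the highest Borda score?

H

Borda scores:
  F: 8·2 + 4·0 + 13·0 + 6·2 = 28
  G: 8·0 + 4·2 + 13·1 + 6·1 = 27
  H: 8·1 + 4·1 + 13·2 + 6·0 = 38
H has the highest total.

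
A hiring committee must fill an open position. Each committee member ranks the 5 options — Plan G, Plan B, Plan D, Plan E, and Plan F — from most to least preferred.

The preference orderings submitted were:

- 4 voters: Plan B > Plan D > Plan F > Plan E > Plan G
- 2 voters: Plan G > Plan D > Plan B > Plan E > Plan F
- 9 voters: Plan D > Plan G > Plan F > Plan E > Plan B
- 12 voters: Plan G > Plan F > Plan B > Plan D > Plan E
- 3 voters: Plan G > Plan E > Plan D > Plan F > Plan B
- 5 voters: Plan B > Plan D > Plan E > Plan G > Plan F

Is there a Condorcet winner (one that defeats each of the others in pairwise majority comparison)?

Head-to-head results (35 voters total):
Plan G vs Plan B: Plan G wins 26–9.
Plan G vs Plan D: Plan D wins 18–17.
Plan G vs Plan E: Plan G wins 26–9.
Plan G vs Plan F: Plan G wins 31–4.
Plan B vs Plan D: Plan B wins 21–14.
Plan B vs Plan E: Plan B wins 23–12.
Plan B vs Plan F: Plan F wins 24–11.
Plan D vs Plan E: Plan D wins 32–3.
Plan D vs Plan F: Plan D wins 23–12.
Plan E vs Plan F: Plan F wins 25–10.
No candidate beats all others: Plan G beats Plan B beats Plan D beats Plan G, a majority cycle.

No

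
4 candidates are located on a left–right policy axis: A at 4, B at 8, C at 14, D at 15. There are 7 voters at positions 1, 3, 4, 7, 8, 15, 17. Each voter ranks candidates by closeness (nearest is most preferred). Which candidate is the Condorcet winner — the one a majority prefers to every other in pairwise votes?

B

With single-peaked preferences on a line, the Condorcet winner is the candidate closest to the median voter.
The median voter (position 7) is closest to B at 8.
Check: B vs A — voters closer to B: 4 of 7.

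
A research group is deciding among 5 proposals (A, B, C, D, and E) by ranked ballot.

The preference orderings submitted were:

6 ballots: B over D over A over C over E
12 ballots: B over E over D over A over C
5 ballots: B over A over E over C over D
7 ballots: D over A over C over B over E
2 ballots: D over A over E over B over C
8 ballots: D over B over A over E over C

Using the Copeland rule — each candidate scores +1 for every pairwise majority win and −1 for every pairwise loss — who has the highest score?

B

Pairwise results:
  A vs B: B wins 31–9.
  A vs C: A wins 40–0.
  A vs D: D wins 35–5.
  A vs E: A wins 28–12.
  B vs C: B wins 33–7.
  B vs D: B wins 23–17.
  B vs E: B wins 38–2.
  C vs D: D wins 35–5.
  C vs E: E wins 27–13.
  D vs E: D wins 23–17.
Copeland scores (wins − losses):
  A: 2 − 2 = 0
  B: 4 − 0 = 4
  C: 0 − 4 = -4
  D: 3 − 1 = 2
  E: 1 − 3 = -2
B has the best Copeland score.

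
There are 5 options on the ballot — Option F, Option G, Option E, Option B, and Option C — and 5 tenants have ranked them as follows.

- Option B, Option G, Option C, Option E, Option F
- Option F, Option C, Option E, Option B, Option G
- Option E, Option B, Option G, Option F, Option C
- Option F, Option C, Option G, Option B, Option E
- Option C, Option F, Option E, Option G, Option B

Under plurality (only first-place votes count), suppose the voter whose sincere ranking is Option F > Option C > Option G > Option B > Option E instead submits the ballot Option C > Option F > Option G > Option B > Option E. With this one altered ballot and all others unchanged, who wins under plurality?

Option C

First-place totals with the altered ballot: Option F 1, Option G 0, Option E 1, Option B 1, Option C 2.
The switch changes the winner from Option F to Option C.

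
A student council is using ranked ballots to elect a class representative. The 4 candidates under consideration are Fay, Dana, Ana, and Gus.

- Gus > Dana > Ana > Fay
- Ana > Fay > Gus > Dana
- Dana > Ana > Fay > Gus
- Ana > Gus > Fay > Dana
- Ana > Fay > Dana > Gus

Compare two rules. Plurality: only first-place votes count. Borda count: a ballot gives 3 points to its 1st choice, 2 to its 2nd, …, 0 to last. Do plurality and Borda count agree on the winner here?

Plurality first-place counts: Fay 0, Dana 1, Ana 3, Gus 1 → Ana.
Borda totals: Fay 6, Dana 6, Ana 12, Gus 6 → Ana.
The two rules agree on Ana.

Yes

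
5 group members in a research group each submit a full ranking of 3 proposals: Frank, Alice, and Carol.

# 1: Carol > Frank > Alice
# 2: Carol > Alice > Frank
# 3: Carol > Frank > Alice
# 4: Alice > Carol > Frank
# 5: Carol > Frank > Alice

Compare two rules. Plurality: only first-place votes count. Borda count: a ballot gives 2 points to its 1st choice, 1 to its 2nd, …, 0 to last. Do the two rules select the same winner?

Plurality first-place counts: Frank 0, Alice 1, Carol 4 → Carol.
Borda totals: Frank 3, Alice 3, Carol 9 → Carol.
The two rules agree on Carol.

Yes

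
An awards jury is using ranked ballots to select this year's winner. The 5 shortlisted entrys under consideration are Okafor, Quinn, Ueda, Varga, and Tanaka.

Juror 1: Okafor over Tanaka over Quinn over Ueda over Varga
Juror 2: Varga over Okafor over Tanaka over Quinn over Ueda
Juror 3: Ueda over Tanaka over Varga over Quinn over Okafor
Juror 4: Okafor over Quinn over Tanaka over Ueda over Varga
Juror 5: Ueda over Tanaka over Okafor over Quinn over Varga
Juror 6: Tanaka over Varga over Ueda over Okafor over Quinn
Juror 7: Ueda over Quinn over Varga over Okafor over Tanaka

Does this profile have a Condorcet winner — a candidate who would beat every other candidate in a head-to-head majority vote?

Head-to-head results (7 voters total):
Okafor vs Quinn: Okafor wins 5–2.
Okafor vs Ueda: Ueda wins 4–3.
Okafor vs Varga: Varga wins 4–3.
Okafor vs Tanaka: Okafor wins 4–3.
Quinn vs Ueda: Ueda wins 4–3.
Quinn vs Varga: Quinn wins 4–3.
Quinn vs Tanaka: Tanaka wins 5–2.
Ueda vs Varga: Ueda wins 5–2.
Ueda vs Tanaka: Tanaka wins 4–3.
Varga vs Tanaka: Tanaka wins 5–2.
No candidate beats all others: Okafor beats Quinn beats Varga beats Okafor, a majority cycle.

No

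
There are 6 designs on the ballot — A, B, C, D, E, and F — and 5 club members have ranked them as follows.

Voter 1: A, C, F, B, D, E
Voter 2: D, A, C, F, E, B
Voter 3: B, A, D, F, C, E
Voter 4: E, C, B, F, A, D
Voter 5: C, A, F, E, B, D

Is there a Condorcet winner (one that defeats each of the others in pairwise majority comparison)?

Head-to-head results (5 voters total):
A vs B: A wins 3–2.
A vs C: A wins 3–2.
A vs D: A wins 4–1.
A vs E: A wins 4–1.
A vs F: A wins 4–1.
B vs C: C wins 4–1.
B vs D: B wins 4–1.
B vs E: E wins 3–2.
B vs F: F wins 3–2.
C vs D: C wins 3–2.
C vs E: C wins 4–1.
C vs F: C wins 4–1.
D vs E: D wins 3–2.
D vs F: F wins 3–2.
E vs F: F wins 4–1.
A beats each rival — B (3–2), C (3–2), D (4–1), E (4–1), F (4–1) — so A is the Condorcet winner.

Yes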